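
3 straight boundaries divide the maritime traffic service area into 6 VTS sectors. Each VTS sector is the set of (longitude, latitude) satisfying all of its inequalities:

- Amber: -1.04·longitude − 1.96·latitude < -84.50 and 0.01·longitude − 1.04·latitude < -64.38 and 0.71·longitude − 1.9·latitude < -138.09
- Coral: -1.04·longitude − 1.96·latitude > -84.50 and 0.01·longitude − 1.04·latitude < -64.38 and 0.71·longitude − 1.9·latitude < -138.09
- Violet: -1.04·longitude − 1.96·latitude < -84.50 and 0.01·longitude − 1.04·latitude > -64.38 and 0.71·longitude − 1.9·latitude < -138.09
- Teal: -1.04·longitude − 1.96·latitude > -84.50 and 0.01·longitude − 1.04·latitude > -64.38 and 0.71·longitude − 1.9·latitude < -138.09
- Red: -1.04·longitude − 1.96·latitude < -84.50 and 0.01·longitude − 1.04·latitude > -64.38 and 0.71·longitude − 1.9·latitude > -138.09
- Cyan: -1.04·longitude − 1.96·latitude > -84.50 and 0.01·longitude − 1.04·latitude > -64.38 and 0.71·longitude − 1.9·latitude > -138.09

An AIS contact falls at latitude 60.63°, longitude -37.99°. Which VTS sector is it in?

-1.04·-37.99 − 1.96·60.63 = -79.325, which is > -84.50
0.01·-37.99 − 1.04·60.63 = -63.435, which is > -64.38
0.71·-37.99 − 1.9·60.63 = -142.170, which is < -138.09
This sign pattern matches Teal.

Teal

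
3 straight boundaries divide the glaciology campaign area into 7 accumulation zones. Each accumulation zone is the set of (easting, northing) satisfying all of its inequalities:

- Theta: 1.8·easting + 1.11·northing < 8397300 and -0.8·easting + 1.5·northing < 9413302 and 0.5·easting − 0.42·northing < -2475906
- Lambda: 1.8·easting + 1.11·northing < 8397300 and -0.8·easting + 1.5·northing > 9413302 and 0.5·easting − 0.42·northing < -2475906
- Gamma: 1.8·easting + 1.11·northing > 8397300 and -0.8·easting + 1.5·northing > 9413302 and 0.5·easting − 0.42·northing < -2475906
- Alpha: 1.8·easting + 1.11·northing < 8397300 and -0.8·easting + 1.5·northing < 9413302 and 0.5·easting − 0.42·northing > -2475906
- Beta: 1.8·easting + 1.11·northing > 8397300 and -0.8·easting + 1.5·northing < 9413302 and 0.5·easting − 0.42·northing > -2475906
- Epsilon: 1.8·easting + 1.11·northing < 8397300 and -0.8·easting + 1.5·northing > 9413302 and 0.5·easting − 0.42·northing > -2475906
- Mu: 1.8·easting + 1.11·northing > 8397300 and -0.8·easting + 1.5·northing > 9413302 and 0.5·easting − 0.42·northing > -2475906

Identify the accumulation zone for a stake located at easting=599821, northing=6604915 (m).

1.8·599821 + 1.11·6604915 = 8411133.450, which is > 8397300
-0.8·599821 + 1.5·6604915 = 9427515.700, which is > 9413302
0.5·599821 − 0.42·6604915 = -2474153.800, which is > -2475906
This sign pattern matches Mu.

Mu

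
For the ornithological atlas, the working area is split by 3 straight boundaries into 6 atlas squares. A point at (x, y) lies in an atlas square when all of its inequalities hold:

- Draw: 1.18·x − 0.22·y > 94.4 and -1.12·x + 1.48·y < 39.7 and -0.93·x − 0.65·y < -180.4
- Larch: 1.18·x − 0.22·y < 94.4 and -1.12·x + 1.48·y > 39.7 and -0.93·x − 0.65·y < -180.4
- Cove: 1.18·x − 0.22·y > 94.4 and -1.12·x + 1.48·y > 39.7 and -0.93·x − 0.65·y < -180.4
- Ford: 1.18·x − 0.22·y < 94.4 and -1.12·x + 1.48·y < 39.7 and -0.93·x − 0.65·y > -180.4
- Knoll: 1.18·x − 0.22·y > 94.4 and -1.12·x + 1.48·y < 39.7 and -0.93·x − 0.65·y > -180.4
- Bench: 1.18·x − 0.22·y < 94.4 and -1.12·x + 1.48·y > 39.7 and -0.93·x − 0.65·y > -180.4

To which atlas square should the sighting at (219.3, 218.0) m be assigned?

Cove

1.18·219.3 − 0.22·218.0 = 210.814, which is > 94.4
-1.12·219.3 + 1.48·218.0 = 77.024, which is > 39.7
-0.93·219.3 − 0.65·218.0 = -345.649, which is < -180.4
This sign pattern matches Cove.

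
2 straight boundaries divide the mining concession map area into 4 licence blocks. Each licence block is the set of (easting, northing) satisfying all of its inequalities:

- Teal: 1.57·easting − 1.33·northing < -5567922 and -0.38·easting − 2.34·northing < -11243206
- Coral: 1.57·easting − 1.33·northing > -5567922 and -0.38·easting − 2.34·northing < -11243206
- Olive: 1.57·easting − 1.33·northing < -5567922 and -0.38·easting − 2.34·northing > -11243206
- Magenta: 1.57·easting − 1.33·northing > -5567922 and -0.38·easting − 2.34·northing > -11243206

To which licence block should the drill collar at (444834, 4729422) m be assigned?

Olive

1.57·444834 − 1.33·4729422 = -5591741.880, which is < -5567922
-0.38·444834 − 2.34·4729422 = -11235884.400, which is > -11243206
This sign pattern matches Olive.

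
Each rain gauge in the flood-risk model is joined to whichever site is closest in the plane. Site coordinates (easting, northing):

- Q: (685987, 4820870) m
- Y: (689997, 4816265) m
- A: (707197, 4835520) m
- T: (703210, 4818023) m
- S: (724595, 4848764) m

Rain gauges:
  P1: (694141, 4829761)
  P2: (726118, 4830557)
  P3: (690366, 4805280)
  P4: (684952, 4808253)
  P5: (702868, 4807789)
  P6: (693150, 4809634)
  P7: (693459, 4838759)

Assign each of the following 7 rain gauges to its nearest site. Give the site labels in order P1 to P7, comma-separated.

Q, S, Y, Y, T, Y, A

P1 → Q (d²=145537597.00)
P2 → S (d²=333814378.00)
P3 → Y (d²=120806386.00)
P4 → Y (d²=89644169.00)
P5 → T (d²=104851720.00)
P6 → Y (d²=53911570.00)
P7 → A (d²=199223765.00)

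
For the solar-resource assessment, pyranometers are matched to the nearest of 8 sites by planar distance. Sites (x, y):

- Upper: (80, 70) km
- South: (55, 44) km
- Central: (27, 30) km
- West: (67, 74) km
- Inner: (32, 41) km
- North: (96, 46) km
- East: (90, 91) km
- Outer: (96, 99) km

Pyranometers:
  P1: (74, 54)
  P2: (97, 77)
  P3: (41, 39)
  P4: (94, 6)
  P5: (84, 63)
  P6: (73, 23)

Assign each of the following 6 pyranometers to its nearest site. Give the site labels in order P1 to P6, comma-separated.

Upper, East, Inner, North, Upper, South

P1 → Upper (d²=292.00)
P2 → East (d²=245.00)
P3 → Inner (d²=85.00)
P4 → North (d²=1604.00)
P5 → Upper (d²=65.00)
P6 → South (d²=765.00)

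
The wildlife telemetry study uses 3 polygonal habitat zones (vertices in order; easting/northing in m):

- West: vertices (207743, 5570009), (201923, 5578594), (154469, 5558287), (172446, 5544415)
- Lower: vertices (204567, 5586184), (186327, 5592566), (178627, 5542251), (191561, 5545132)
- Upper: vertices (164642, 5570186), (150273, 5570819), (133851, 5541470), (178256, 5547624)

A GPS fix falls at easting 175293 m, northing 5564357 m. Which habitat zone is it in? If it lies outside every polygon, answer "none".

West

Cast a ray rightward from (175293, 5564357). For each polygon, the edges (by vertex number in listed order) whose endpoints lie on opposite sides of northing = 5564357, where each meets that height, and whether that is right or left of the point:
West: 2–3 at easting≈168653.6 (left), 4–1 at easting≈199948.3 (right) → 1 crossing.
Lower: 2–3 at easting≈182010.0 (right), 4–1 at easting≈197651.8 (right) → 2 crossings.
Upper: 2–3 at easting≈146657.2 (left), 4–1 at easting≈168159.2 (left) → 0 crossings.
Only West has an odd count, so the point is inside West.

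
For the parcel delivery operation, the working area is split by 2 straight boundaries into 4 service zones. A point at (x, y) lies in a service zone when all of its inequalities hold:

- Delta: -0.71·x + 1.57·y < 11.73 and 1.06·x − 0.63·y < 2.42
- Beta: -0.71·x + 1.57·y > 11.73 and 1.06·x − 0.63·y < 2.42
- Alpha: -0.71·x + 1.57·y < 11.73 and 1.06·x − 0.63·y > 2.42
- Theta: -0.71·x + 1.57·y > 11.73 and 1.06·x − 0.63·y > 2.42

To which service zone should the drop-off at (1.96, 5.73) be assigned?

-0.71·1.96 + 1.57·5.73 = 7.604, which is < 11.73
1.06·1.96 − 0.63·5.73 = -1.532, which is < 2.42
This sign pattern matches Delta.

Delta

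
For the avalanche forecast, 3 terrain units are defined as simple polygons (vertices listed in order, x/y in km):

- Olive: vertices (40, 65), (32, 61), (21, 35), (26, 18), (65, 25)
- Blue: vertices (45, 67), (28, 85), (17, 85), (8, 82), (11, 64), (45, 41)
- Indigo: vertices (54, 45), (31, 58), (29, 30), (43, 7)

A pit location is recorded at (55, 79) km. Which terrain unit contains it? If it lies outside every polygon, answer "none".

Cast a ray rightward from (55, 79). For each polygon, the edges (by vertex number in listed order) whose endpoints lie on opposite sides of y = 79, where each meets that height, and whether that is right or left of the point:
Olive: no edge straddles that height → 0 crossings.
Blue: 1–2 at x≈33.7 (left), 4–5 at x≈8.5 (left) → 0 crossings.
Indigo: no edge straddles that height → 0 crossings.
All counts are even, so the point lies outside every listed polygon.

none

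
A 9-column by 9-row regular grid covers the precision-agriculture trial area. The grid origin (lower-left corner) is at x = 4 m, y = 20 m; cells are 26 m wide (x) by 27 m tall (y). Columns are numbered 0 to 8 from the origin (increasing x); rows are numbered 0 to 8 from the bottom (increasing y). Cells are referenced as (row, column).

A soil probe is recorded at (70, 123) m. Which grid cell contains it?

Column index: ⌊(70 − 4) / 26⌋ = ⌊2.538⌋ = 2
Row offset from origin: ⌊(123 − 20) / 27⌋ = ⌊3.815⌋ = 3 → row 3

(3, 2)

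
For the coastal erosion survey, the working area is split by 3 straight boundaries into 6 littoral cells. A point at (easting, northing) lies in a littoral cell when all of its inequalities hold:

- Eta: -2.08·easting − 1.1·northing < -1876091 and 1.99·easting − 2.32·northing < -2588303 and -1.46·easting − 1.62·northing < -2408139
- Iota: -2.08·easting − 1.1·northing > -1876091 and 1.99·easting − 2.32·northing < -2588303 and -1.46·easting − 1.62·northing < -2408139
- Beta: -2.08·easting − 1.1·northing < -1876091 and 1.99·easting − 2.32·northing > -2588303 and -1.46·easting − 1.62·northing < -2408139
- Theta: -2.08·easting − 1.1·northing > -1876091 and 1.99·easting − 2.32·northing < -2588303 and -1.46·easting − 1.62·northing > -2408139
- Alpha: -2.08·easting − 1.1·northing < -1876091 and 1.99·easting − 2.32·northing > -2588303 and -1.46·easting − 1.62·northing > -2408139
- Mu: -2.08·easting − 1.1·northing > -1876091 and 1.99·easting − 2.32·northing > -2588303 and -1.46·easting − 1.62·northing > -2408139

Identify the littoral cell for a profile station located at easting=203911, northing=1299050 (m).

Theta

-2.08·203911 − 1.1·1299050 = -1853089.880, which is > -1876091
1.99·203911 − 2.32·1299050 = -2608013.110, which is < -2588303
-1.46·203911 − 1.62·1299050 = -2402171.060, which is > -2408139
This sign pattern matches Theta.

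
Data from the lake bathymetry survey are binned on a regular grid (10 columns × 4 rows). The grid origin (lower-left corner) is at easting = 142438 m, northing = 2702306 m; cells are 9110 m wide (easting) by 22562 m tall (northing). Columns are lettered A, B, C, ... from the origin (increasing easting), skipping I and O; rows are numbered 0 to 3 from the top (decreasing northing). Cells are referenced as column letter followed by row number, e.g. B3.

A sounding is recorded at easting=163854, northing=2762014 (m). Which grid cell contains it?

Column index: ⌊(163854 − 142438) / 9110⌋ = ⌊2.351⌋ = 2 → column C
Row offset from origin: ⌊(2762014 − 2702306) / 22562⌋ = ⌊2.646⌋ = 2 → row 1 (counted from top)

C1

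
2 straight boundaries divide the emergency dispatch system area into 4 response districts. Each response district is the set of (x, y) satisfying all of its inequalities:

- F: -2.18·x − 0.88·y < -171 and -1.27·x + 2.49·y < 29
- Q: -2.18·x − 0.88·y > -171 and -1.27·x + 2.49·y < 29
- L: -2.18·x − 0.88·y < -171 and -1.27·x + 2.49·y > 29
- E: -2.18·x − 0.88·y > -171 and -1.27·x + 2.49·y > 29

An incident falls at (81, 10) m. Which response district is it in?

-2.18·81 − 0.88·10 = -185.380, which is < -171
-1.27·81 + 2.49·10 = -77.970, which is < 29
This sign pattern matches F.

F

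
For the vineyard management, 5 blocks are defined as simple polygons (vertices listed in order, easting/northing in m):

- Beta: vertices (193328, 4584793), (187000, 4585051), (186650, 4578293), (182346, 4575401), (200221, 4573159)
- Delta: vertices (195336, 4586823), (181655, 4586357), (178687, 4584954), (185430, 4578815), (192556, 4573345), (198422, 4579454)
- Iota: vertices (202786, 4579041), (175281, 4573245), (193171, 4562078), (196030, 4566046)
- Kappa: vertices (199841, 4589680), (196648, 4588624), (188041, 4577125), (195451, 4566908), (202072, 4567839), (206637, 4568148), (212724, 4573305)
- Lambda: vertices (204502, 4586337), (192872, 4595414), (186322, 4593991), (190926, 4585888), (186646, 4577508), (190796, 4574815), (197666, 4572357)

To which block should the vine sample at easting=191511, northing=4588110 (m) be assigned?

Lambda

Cast a ray rightward from (191511, 4588110). For each polygon, the edges (by vertex number in listed order) whose endpoints lie on opposite sides of northing = 4588110, where each meets that height, and whether that is right or left of the point:
Beta: no edge straddles that height → 0 crossings.
Delta: no edge straddles that height → 0 crossings.
Iota: no edge straddles that height → 0 crossings.
Kappa: 2–3 at easting≈196263.3 (right), 7–1 at easting≈201076.2 (right) → 2 crossings.
Lambda: 1–2 at easting≈202230.3 (right), 3–4 at easting≈189663.5 (left) → 1 crossing.
Only Lambda has an odd count, so the point is inside Lambda.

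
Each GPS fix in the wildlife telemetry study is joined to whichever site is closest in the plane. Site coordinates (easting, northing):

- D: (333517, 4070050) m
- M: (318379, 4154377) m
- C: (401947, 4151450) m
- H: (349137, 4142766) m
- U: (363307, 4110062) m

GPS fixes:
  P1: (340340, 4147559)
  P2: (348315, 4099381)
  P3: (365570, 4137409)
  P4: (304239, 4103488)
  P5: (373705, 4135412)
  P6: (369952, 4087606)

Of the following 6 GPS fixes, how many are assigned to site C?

0

P1 → H
P2 → U
P3 → H
P4 → D
P5 → H
P6 → U
0 of the 6 go to C.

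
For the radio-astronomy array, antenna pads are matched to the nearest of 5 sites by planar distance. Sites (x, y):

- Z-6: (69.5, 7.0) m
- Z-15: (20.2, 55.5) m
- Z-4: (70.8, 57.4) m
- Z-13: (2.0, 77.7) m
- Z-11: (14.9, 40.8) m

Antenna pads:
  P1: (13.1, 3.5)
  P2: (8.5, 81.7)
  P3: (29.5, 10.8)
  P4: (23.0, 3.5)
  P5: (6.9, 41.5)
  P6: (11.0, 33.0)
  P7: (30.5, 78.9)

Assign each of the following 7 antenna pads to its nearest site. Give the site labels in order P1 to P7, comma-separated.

P1 → Z-11 (d²=1394.53)
P2 → Z-13 (d²=58.25)
P3 → Z-11 (d²=1113.16)
P4 → Z-11 (d²=1456.90)
P5 → Z-11 (d²=64.49)
P6 → Z-11 (d²=76.05)
P7 → Z-15 (d²=653.65)

Z-11, Z-13, Z-11, Z-11, Z-11, Z-11, Z-15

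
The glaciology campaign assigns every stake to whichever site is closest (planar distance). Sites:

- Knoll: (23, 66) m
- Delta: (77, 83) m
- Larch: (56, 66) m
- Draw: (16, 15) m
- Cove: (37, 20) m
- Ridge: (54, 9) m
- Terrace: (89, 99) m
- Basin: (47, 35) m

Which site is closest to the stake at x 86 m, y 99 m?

Squared distances to each site:
Knoll: 5058.000; Delta: 337.000; Larch: 1989.000; Draw: 11956.000; Cove: 8642.000; Ridge: 9124.000; Terrace: 9.000; Basin: 5617.000.
Minimum at Terrace.

Terrace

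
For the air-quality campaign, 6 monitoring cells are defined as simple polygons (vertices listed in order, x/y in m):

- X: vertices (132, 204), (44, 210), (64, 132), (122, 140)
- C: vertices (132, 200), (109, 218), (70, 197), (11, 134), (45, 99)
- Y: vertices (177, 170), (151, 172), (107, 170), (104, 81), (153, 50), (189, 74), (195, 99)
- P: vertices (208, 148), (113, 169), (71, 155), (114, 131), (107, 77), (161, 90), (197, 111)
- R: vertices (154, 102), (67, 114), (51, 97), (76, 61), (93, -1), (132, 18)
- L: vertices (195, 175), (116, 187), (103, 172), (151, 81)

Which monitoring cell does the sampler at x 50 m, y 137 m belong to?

C

Cast a ray rightward from (50, 137). For each polygon, the edges (by vertex number in listed order) whose endpoints lie on opposite sides of y = 137, where each meets that height, and whether that is right or left of the point:
X: 2–3 at x≈62.7 (right), 3–4 at x≈100.2 (right) → 2 crossings.
C: 3–4 at x≈13.8 (left), 5–1 at x≈77.7 (right) → 1 crossing.
Y: 3–4 at x≈105.9 (right), 7–1 at x≈185.4 (right) → 2 crossings.
P: 3–4 at x≈103.2 (right), 7–1 at x≈204.7 (right) → 2 crossings.
R: no edge straddles that height → 0 crossings.
L: 3–4 at x≈121.5 (right), 4–1 at x≈177.2 (right) → 2 crossings.
Only C has an odd count, so the point is inside C.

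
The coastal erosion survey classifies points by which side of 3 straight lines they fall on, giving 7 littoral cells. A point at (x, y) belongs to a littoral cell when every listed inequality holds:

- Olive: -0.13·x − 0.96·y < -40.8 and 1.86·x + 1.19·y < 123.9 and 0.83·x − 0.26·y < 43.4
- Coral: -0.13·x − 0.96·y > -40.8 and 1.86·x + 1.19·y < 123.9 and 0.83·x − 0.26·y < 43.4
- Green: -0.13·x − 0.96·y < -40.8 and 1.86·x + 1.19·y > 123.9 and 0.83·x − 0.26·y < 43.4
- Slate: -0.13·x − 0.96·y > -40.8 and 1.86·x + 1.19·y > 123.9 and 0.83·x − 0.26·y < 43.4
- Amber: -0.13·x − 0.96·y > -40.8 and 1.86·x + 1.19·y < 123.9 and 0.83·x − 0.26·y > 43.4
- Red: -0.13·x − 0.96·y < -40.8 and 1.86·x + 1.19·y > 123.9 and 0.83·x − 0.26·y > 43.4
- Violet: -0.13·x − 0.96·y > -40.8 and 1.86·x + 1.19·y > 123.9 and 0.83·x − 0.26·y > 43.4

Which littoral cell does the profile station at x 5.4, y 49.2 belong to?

-0.13·5.4 − 0.96·49.2 = -47.934, which is < -40.8
1.86·5.4 + 1.19·49.2 = 68.592, which is < 123.9
0.83·5.4 − 0.26·49.2 = -8.310, which is < 43.4
This sign pattern matches Olive.

Olive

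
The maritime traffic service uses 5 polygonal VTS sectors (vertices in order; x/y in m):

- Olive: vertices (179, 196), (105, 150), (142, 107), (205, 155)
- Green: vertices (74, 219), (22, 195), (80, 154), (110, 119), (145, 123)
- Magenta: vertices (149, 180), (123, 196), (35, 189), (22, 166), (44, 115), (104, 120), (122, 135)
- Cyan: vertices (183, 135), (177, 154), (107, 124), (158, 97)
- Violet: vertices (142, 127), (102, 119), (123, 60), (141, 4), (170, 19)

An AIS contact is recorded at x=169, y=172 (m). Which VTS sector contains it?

Olive

Cast a ray rightward from (169, 172). For each polygon, the edges (by vertex number in listed order) whose endpoints lie on opposite sides of y = 172, where each meets that height, and whether that is right or left of the point:
Olive: 1–2 at x≈140.4 (left), 4–1 at x≈194.2 (right) → 1 crossing.
Green: 2–3 at x≈54.5 (left), 5–1 at x≈108.8 (left) → 0 crossings.
Magenta: 3–4 at x≈25.4 (left), 7–1 at x≈144.2 (left) → 0 crossings.
Cyan: no edge straddles that height → 0 crossings.
Violet: no edge straddles that height → 0 crossings.
Only Olive has an odd count, so the point is inside Olive.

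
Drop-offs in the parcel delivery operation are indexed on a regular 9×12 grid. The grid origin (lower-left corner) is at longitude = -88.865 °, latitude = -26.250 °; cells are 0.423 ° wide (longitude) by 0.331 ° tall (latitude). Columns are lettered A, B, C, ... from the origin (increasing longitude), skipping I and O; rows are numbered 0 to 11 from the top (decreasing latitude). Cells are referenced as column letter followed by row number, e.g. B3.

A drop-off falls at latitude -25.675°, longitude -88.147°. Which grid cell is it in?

Column index: ⌊(-88.147 − -88.865) / 0.423⌋ = ⌊1.697⌋ = 1 → column B
Row offset from origin: ⌊(-25.675 − -26.250) / 0.331⌋ = ⌊1.737⌋ = 1 → row 10 (counted from top)

B10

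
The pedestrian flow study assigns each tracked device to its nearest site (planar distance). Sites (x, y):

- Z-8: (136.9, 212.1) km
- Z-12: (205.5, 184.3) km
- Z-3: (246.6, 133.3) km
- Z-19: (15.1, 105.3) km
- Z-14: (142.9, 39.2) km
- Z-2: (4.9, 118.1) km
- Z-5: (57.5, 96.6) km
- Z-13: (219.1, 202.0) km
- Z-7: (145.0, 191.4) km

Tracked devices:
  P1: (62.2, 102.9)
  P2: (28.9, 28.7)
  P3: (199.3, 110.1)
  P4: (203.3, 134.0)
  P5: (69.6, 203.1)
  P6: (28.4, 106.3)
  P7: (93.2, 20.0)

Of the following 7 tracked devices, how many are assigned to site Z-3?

P1 → Z-5
P2 → Z-5
P3 → Z-3
P4 → Z-3
P5 → Z-8
P6 → Z-19
P7 → Z-14
2 of the 7 go to Z-3.

2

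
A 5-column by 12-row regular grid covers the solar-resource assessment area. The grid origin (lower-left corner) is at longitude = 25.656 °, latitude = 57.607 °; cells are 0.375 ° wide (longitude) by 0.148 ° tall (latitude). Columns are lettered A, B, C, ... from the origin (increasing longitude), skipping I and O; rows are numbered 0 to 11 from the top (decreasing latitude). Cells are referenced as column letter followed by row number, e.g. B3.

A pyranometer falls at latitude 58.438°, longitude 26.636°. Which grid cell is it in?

Column index: ⌊(26.636 − 25.656) / 0.375⌋ = ⌊2.613⌋ = 2 → column C
Row offset from origin: ⌊(58.438 − 57.607) / 0.148⌋ = ⌊5.615⌋ = 5 → row 6 (counted from top)

C6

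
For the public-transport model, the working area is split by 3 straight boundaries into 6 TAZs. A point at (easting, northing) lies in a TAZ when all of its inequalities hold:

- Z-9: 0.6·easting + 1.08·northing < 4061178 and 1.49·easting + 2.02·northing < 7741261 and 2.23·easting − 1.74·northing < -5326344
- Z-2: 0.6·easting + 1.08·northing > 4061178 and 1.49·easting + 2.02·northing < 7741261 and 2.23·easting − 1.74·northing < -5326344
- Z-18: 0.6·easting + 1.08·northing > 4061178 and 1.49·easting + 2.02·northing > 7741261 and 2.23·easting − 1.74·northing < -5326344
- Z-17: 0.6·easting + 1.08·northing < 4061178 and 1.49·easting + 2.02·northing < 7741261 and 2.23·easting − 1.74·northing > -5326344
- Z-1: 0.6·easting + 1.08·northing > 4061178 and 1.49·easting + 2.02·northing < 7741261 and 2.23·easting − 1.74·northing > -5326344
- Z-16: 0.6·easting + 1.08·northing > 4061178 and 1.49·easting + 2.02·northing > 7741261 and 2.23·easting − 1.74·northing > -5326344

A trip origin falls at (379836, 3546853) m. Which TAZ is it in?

Z-17

0.6·379836 + 1.08·3546853 = 4058502.840, which is < 4061178
1.49·379836 + 2.02·3546853 = 7730598.700, which is < 7741261
2.23·379836 − 1.74·3546853 = -5324489.940, which is > -5326344
This sign pattern matches Z-17.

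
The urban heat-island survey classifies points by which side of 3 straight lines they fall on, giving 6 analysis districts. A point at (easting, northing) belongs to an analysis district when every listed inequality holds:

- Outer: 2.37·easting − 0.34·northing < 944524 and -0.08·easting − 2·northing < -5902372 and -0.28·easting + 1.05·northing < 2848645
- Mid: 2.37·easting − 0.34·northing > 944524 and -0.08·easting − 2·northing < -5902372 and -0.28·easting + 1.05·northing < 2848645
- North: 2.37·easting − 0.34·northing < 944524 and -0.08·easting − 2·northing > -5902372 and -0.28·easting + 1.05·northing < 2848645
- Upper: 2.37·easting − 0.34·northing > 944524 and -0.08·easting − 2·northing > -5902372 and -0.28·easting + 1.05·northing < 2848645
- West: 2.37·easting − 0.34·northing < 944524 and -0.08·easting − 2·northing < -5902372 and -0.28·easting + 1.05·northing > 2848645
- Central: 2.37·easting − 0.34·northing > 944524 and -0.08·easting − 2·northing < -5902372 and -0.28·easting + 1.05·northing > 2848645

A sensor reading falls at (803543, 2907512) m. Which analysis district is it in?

North

2.37·803543 − 0.34·2907512 = 915842.830, which is < 944524
-0.08·803543 − 2·2907512 = -5879307.440, which is > -5902372
-0.28·803543 + 1.05·2907512 = 2827895.560, which is < 2848645
This sign pattern matches North.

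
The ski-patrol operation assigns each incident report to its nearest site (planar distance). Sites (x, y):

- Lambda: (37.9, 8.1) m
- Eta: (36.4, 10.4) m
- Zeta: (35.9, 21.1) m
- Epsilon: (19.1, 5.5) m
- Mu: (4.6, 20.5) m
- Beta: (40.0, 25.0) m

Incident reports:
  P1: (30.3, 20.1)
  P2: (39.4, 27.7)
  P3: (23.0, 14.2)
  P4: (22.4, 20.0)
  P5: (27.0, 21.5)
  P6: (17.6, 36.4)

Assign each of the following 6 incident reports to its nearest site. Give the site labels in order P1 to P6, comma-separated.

P1 → Zeta (d²=32.36)
P2 → Beta (d²=7.65)
P3 → Epsilon (d²=90.90)
P4 → Zeta (d²=183.46)
P5 → Zeta (d²=79.37)
P6 → Mu (d²=421.81)

Zeta, Beta, Epsilon, Zeta, Zeta, Mu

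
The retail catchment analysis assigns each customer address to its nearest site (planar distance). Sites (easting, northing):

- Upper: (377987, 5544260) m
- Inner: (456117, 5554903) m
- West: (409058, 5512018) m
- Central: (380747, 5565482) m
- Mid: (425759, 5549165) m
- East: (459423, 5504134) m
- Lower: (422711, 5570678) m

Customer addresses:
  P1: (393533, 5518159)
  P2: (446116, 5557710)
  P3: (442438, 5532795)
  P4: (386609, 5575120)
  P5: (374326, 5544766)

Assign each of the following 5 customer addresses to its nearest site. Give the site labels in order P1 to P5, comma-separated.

P1 → West (d²=278737506.00)
P2 → Inner (d²=107899250.00)
P3 → Mid (d²=546165941.00)
P4 → Central (d²=127254088.00)
P5 → Upper (d²=13658957.00)

West, Inner, Mid, Central, Upper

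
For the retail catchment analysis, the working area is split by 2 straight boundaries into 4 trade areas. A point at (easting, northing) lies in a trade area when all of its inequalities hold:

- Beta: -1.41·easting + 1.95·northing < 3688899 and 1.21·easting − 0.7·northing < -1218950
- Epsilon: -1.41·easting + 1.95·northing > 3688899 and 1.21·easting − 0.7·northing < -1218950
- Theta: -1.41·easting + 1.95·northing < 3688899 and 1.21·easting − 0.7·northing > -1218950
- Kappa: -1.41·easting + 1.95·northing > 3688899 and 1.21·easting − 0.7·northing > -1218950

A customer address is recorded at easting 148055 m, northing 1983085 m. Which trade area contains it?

Theta

-1.41·148055 + 1.95·1983085 = 3658258.200, which is < 3688899
1.21·148055 − 0.7·1983085 = -1209012.950, which is > -1218950
This sign pattern matches Theta.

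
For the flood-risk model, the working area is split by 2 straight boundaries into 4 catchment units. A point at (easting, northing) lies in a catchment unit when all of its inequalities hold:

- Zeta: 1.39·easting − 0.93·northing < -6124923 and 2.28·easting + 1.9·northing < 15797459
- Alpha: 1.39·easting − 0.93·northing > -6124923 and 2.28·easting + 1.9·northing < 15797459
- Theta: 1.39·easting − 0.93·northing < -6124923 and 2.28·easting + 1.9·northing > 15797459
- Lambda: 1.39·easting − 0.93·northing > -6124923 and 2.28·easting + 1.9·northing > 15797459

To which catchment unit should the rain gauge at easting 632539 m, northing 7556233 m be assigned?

Theta

1.39·632539 − 0.93·7556233 = -6148067.480, which is < -6124923
2.28·632539 + 1.9·7556233 = 15799031.620, which is > 15797459
This sign pattern matches Theta.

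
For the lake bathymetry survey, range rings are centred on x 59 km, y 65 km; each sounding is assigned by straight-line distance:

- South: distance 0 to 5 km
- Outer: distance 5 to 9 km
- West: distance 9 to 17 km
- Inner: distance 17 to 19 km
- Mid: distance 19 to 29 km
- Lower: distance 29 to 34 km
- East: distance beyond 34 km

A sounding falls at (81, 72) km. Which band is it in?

Distance = √((81−59)² + (72−65)²) = √(484.000 + 49.000) = 23.087 km.
19 ≤ 23.087 < 29 → Mid.

Mid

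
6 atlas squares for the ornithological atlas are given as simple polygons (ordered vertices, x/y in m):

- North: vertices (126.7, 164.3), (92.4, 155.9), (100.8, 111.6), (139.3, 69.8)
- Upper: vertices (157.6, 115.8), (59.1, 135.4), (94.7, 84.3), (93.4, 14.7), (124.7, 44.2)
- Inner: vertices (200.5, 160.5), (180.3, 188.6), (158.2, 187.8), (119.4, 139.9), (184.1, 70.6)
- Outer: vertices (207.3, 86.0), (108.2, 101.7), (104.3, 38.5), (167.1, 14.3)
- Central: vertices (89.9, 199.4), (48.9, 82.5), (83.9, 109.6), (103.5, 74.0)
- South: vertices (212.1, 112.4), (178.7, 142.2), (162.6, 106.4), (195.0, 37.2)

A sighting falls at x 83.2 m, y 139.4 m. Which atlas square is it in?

Central

Cast a ray rightward from (83.2, 139.4). For each polygon, the edges (by vertex number in listed order) whose endpoints lie on opposite sides of y = 139.4, where each meets that height, and whether that is right or left of the point:
North: 2–3 at x≈95.53 (right), 4–1 at x≈130.02 (right) → 2 crossings.
Upper: no edge straddles that height → 0 crossings.
Inner: 4–5 at x≈119.87 (right), 5–1 at x≈196.65 (right) → 2 crossings.
Outer: no edge straddles that height → 0 crossings.
Central: 1–2 at x≈68.86 (left), 4–1 at x≈96.41 (right) → 1 crossing.
South: 1–2 at x≈181.84 (right), 2–3 at x≈177.44 (right) → 2 crossings.
Only Central has an odd count, so the point is inside Central.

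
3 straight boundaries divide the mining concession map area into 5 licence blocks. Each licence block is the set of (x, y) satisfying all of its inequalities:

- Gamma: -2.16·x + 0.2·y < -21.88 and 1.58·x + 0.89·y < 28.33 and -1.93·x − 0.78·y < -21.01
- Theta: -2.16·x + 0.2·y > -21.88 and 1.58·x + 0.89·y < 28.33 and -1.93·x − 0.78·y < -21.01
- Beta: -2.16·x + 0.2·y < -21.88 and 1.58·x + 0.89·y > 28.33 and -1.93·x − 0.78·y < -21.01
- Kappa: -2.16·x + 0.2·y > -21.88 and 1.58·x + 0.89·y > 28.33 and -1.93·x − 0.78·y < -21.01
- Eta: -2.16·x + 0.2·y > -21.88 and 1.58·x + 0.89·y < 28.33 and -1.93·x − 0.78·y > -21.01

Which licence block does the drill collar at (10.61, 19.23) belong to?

-2.16·10.61 + 0.2·19.23 = -19.072, which is > -21.88
1.58·10.61 + 0.89·19.23 = 33.879, which is > 28.33
-1.93·10.61 − 0.78·19.23 = -35.477, which is < -21.01
This sign pattern matches Kappa.

Kappa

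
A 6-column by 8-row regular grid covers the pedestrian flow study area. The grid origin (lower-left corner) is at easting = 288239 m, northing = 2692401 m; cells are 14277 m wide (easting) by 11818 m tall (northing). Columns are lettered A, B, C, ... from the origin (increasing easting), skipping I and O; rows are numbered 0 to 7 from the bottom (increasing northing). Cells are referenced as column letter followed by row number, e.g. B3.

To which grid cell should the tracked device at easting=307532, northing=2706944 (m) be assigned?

Column index: ⌊(307532 − 288239) / 14277⌋ = ⌊1.351⌋ = 1 → column B
Row offset from origin: ⌊(2706944 − 2692401) / 11818⌋ = ⌊1.231⌋ = 1 → row 1

B1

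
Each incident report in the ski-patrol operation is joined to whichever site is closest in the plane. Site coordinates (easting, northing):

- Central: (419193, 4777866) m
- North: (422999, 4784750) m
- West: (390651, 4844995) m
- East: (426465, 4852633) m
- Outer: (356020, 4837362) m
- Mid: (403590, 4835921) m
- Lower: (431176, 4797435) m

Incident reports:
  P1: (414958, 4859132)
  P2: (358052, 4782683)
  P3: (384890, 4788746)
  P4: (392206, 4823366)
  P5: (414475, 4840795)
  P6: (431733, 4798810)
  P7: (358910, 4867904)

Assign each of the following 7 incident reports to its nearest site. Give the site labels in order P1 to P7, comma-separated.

East, Outer, Central, Mid, Mid, Lower, Outer

P1 → East (d²=174648050.00)
P2 → Outer (d²=2993922065.00)
P3 → Central (d²=1295070209.00)
P4 → Mid (d²=287223481.00)
P5 → Mid (d²=142239101.00)
P6 → Lower (d²=2200874.00)
P7 → Outer (d²=941165864.00)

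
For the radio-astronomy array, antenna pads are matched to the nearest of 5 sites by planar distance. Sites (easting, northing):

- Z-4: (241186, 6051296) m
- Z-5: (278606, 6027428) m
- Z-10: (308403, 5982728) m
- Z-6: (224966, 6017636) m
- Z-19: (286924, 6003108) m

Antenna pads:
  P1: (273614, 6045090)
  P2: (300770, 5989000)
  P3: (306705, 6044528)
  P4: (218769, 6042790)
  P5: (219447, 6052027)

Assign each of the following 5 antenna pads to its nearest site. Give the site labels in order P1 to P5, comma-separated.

P1 → Z-5 (d²=336866308.00)
P2 → Z-10 (d²=97600673.00)
P3 → Z-5 (d²=1081963801.00)
P4 → Z-4 (d²=574873925.00)
P5 → Z-4 (d²=473118482.00)

Z-5, Z-10, Z-5, Z-4, Z-4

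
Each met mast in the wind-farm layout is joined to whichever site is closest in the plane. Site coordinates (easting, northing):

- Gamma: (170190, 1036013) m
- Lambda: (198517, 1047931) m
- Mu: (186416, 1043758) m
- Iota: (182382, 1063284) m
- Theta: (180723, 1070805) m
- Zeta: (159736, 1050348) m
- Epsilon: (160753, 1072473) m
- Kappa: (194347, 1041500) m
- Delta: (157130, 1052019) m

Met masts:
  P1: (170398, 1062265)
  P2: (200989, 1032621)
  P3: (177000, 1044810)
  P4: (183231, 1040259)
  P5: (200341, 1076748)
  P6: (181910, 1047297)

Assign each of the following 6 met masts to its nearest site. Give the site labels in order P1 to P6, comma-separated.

P1 → Iota (d²=144654617.00)
P2 → Kappa (d²=122952805.00)
P3 → Mu (d²=89767760.00)
P4 → Mu (d²=22387226.00)
P5 → Theta (d²=420185173.00)
P6 → Mu (d²=32828557.00)

Iota, Kappa, Mu, Mu, Theta, Mu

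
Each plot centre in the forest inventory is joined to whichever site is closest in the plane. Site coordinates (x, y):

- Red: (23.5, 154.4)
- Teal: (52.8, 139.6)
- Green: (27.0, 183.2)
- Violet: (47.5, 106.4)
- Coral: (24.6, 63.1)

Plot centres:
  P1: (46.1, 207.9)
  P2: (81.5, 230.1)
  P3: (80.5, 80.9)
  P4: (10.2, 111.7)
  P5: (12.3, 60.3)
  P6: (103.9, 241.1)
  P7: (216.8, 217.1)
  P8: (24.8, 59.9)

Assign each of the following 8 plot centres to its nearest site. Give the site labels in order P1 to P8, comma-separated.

Green, Green, Violet, Violet, Coral, Green, Teal, Coral

P1 → Green (d²=974.90)
P2 → Green (d²=5169.86)
P3 → Violet (d²=1739.25)
P4 → Violet (d²=1419.38)
P5 → Coral (d²=159.13)
P6 → Green (d²=9266.02)
P7 → Teal (d²=32902.25)
P8 → Coral (d²=10.28)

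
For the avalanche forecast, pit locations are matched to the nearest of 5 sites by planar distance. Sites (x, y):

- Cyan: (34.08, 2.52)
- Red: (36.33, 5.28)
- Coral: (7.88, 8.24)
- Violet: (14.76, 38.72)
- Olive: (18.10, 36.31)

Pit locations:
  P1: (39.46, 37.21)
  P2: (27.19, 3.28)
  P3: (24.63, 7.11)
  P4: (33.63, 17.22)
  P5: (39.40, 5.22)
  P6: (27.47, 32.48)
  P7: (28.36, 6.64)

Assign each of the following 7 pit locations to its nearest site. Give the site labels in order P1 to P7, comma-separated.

P1 → Olive (d²=457.06)
P2 → Cyan (d²=48.05)
P3 → Cyan (d²=110.37)
P4 → Red (d²=149.85)
P5 → Red (d²=9.43)
P6 → Olive (d²=102.47)
P7 → Cyan (d²=49.69)

Olive, Cyan, Cyan, Red, Red, Olive, Cyan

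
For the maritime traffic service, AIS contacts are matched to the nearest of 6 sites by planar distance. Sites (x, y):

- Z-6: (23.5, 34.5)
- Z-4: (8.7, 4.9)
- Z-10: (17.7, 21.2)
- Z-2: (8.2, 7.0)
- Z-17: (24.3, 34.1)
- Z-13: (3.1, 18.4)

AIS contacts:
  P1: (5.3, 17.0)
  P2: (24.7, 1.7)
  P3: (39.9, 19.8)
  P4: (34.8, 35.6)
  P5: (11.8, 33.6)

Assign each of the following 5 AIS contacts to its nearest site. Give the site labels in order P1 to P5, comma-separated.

Z-13, Z-4, Z-17, Z-17, Z-6

P1 → Z-13 (d²=6.80)
P2 → Z-4 (d²=266.24)
P3 → Z-17 (d²=447.85)
P4 → Z-17 (d²=112.50)
P5 → Z-6 (d²=137.70)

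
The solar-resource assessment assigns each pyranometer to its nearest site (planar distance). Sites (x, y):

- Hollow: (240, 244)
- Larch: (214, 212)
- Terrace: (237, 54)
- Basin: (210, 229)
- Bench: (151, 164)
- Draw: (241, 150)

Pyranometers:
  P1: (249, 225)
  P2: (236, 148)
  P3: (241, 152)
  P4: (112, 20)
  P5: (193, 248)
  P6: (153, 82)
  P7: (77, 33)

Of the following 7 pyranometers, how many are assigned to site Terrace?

1

P1 → Hollow
P2 → Draw
P3 → Draw
P4 → Terrace
P5 → Basin
P6 → Bench
P7 → Bench
1 of the 7 goes to Terrace.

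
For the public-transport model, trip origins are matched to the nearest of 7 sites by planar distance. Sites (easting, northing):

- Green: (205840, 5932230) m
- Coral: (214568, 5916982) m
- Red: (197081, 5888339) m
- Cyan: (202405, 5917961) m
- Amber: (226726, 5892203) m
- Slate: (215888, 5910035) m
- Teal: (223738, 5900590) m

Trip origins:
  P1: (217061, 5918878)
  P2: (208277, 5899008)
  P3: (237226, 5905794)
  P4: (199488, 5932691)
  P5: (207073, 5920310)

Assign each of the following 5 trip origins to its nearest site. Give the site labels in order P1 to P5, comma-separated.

P1 → Coral (d²=9809865.00)
P2 → Slate (d²=179522050.00)
P3 → Teal (d²=209007760.00)
P4 → Green (d²=40560425.00)
P5 → Cyan (d²=27308025.00)

Coral, Slate, Teal, Green, Cyan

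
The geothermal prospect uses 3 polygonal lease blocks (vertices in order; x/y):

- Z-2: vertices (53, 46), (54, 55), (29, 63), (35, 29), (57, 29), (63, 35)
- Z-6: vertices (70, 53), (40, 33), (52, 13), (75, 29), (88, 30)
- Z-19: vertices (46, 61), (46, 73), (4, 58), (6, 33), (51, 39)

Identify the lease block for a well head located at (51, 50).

Cast a ray rightward from (51, 50). For each polygon, the edges (by vertex number in listed order) whose endpoints lie on opposite sides of y = 50, where each meets that height, and whether that is right or left of the point:
Z-2: 1–2 at x≈53.4 (right), 3–4 at x≈31.3 (left) → 1 crossing.
Z-6: 1–2 at x≈65.5 (right), 5–1 at x≈72.3 (right) → 2 crossings.
Z-19: 3–4 at x≈4.6 (left), 5–1 at x≈48.5 (left) → 0 crossings.
Only Z-2 has an odd count, so the point is inside Z-2.

Z-2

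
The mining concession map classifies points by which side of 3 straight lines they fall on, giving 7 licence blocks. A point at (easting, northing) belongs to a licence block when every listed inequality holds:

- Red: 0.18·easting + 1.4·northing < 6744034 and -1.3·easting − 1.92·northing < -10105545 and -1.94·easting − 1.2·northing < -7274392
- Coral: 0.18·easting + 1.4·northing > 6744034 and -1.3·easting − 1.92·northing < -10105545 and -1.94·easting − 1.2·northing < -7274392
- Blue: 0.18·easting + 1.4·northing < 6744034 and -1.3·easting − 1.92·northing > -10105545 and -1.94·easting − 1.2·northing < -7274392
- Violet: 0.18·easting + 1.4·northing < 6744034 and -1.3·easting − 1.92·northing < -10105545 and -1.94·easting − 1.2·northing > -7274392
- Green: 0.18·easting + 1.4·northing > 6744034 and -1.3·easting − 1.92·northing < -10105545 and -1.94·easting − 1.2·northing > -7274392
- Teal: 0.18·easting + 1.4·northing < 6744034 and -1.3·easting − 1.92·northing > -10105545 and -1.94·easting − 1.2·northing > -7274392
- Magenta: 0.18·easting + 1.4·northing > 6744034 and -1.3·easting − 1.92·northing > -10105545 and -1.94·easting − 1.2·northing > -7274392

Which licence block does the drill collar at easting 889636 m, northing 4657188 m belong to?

Blue

0.18·889636 + 1.4·4657188 = 6680197.680, which is < 6744034
-1.3·889636 − 1.92·4657188 = -10098327.760, which is > -10105545
-1.94·889636 − 1.2·4657188 = -7314519.440, which is < -7274392
This sign pattern matches Blue.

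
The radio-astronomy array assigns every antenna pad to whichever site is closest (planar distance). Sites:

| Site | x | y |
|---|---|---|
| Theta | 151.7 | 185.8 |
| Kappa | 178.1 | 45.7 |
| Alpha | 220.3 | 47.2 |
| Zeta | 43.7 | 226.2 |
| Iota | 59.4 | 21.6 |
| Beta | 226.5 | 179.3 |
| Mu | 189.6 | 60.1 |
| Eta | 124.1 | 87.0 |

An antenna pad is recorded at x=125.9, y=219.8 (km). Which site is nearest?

Theta

Squared distances to each site:
Theta: 1821.640; Kappa: 33035.650; Alpha: 38702.120; Zeta: 6797.800; Iota: 43705.490; Beta: 11760.610; Mu: 29561.780; Eta: 17639.080.
Minimum at Theta.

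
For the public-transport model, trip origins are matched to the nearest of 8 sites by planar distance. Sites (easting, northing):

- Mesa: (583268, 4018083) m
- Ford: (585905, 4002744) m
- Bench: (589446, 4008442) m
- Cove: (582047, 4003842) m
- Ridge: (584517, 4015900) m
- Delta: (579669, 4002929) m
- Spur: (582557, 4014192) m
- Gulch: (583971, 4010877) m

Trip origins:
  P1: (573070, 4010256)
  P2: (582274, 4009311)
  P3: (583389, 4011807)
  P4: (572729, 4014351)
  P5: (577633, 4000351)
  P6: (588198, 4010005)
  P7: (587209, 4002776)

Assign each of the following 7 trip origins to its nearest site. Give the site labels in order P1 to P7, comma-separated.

Delta, Gulch, Gulch, Spur, Delta, Bench, Ford

P1 → Delta (d²=97231730.00)
P2 → Gulch (d²=5332165.00)
P3 → Gulch (d²=1203624.00)
P4 → Spur (d²=96614865.00)
P5 → Delta (d²=10791380.00)
P6 → Bench (d²=4000473.00)
P7 → Ford (d²=1701440.00)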